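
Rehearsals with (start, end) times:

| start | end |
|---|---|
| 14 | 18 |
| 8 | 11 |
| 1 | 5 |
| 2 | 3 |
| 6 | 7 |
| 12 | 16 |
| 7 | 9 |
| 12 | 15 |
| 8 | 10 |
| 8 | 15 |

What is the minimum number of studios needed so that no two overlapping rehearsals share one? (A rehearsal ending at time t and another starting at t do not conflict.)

4

Count concurrent intervals with a sweep; the peak is the room count.
Events (time:±→running): 1:+→1 2:+→2 3:-→1 5:-→0 6:+→1 7:-→0 7:+→1 8:+→2 8:+→3 8:+→4 … peak 4.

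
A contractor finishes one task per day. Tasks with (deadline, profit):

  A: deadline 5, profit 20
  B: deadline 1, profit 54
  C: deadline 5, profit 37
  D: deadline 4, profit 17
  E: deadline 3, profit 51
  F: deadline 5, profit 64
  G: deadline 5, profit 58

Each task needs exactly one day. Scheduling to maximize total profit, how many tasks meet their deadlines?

5

Take jobs in profit order; each goes to the latest open slot no later than its deadline.
By profit: F(d5,64), G(d5,58), B(d1,54), E(d3,51), C(d5,37), A(d5,20), D(d4,17)
F→slot 5; G→slot 4; B→slot 1; E→slot 3; C→slot 2; A skipped; D skipped.
5 of 7 scheduled.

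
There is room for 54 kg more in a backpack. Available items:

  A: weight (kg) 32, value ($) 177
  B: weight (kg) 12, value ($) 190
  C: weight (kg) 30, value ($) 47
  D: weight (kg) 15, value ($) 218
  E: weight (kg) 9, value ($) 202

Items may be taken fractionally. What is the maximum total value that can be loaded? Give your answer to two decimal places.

Order: E (202/9=22.44) > B (190/12=15.83) > D (218/15=14.53) > A (177/32=5.53) > C (47/30=1.57)
Fill: take E (9 @ 202) → take B (12 @ 190) → take D (15 @ 218) → take 18/32 of A → 99.56; 54/54 used.
Total value = 709.56

709.56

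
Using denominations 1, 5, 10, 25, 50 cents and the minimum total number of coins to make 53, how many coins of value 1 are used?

Greedy: take as many of the largest coin as possible, then repeat with the remainder.
53 − 1×50→3 − 3×1→0
Count of 1: 3

3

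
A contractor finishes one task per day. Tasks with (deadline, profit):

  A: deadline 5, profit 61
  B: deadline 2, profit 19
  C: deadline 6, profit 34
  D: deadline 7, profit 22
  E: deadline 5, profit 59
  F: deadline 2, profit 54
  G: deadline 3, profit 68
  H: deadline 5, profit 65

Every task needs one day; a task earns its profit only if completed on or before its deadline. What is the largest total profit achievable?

By profit: G(d3,68), H(d5,65), A(d5,61), E(d5,59), F(d2,54), C(d6,34), D(d7,22), B(d2,19)
G→slot 3; H→slot 5; A→slot 4; E→slot 2; F→slot 1; C→slot 6; D→slot 7; B skipped.
Profit = 54 + 59 + 68 + 61 + 65 + 34 + 22 = 363

363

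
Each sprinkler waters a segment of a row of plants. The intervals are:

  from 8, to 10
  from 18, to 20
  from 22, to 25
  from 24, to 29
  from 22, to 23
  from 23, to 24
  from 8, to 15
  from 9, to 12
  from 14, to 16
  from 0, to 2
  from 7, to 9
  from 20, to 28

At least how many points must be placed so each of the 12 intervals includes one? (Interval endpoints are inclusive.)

Sorted: [0,2] [7,9] [8,10] [9,12] [8,15] [14,16] [18,20] [22,23] [23,24] [22,25] [20,28] [24,29]
{[0,2]} hit by 2; {[7,9],[8,10],[9,12],[8,15]} hit by 9; {[14,16]} hit by 16; {[18,20]} hit by 20; {[22,23],[23,24],[22,25],[20,28]} hit by 23; {[24,29]} hit by 29.
Points: 2, 9, 16, 20, 23, 29 (6 total).

6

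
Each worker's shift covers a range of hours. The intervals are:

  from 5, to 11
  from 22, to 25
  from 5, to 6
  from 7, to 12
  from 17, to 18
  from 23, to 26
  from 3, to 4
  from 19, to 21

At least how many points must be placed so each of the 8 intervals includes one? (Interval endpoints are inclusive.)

By right end: [3,4]  [5,6]  [5,11]  [7,12]  [17,18]  [19,21]  [22,25]  [23,26]
[3,4] uncovered → point at 4; [5,6] uncovered → point at 6; [7,12] uncovered → point at 12; [17,18] uncovered → point at 18; [19,21] uncovered → point at 21; [22,25] uncovered → point at 25.
Points: 4, 6, 12, 18, 21, 25 (6 total).

6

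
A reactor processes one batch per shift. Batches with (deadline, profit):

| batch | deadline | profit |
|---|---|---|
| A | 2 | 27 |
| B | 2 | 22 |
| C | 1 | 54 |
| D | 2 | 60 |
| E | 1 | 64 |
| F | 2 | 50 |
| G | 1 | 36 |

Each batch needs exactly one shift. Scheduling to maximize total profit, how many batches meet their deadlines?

Profit order: E=64 D=60 C=54 F=50 G=36 A=27 B=22
Assign: E→slot 1, D→slot 2, C skipped, F skipped, G skipped, A skipped, B skipped.
Slots: [1:E] [2:D]
2 of 7 scheduled.

2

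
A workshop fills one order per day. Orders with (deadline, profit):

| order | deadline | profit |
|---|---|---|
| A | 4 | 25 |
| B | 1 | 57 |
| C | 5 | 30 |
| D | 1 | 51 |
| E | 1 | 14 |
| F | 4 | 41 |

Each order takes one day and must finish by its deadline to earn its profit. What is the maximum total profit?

153

Take jobs in profit order; each goes to the latest open slot no later than its deadline.
By profit: B(d1,57), D(d1,51), F(d4,41), C(d5,30), A(d4,25), E(d1,14)
B→slot 1; D skipped; F→slot 4; C→slot 5; A→slot 3; E skipped.
Profit = 57 + 25 + 41 + 30 = 153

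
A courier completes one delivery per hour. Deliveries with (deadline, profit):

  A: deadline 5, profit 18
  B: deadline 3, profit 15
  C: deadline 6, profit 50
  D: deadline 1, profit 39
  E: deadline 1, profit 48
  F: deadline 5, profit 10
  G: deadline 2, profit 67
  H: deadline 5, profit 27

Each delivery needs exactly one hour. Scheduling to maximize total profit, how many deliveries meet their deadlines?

6

By profit: G(d2,67), C(d6,50), E(d1,48), D(d1,39), H(d5,27), A(d5,18), B(d3,15), F(d5,10)
G→slot 2; C→slot 6; E→slot 1; D skipped; H→slot 5; A→slot 4; B→slot 3; F skipped.
6 of 8 scheduled.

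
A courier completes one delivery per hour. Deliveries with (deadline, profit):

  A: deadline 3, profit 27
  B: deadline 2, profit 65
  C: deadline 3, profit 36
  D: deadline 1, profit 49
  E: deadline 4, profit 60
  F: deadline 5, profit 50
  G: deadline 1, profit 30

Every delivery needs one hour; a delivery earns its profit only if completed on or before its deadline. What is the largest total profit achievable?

260

Sort by profit descending; place each in the latest free slot ≤ its deadline.
Profit order: B=65 E=60 F=50 D=49 C=36 G=30 A=27
Assign: B→slot 2, E→slot 4, F→slot 5, D→slot 1, C→slot 3, G skipped, A skipped.
Slots: [1:D] [2:B] [3:C] [4:E] [5:F]
Profit = 49 + 65 + 36 + 60 + 50 = 260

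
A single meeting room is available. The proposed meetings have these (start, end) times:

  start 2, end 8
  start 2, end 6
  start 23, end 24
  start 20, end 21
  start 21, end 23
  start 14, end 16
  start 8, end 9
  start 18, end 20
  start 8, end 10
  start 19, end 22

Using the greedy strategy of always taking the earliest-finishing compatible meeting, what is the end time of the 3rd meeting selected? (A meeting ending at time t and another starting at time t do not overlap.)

By end time: (2,6), (2,8), (8,9), (8,10), (14,16), (18,20), (20,21), (19,22), (21,23), (23,24).
Pick (2,6); next start ≥ 6 → (8,9); next start ≥ 9 → (14,16); next start ≥ 16 → (18,20); next start ≥ 20 → (20,21); next start ≥ 21 → (21,23); next start ≥ 23 → (23,24).
Selected: (2,6) (8,9) (14,16) (18,20) (20,21) (21,23) (23,24)

16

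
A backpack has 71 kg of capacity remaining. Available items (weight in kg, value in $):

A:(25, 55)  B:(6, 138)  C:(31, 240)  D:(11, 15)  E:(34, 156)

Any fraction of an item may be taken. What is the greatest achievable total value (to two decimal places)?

534.00

Order: B (138/6=23.00) > C (240/31=7.74) > E (156/34=4.59) > A (55/25=2.20) > D (15/11=1.36)
Fill: take B (6 @ 138) → take C (31 @ 240) → take E (34 @ 156); 71/71 used.
Total value = 534.00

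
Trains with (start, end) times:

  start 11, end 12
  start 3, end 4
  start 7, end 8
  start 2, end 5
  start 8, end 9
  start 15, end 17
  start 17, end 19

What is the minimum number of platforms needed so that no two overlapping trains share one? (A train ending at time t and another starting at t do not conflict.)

The answer is the maximum number of intervals overlapping at any instant.
starts: [2, 3, 7, 8, 11, 15, 17]
ends:   [4, 5, 8, 9, 12, 17, 19]
s2→1 s3→2  — peak 2.

2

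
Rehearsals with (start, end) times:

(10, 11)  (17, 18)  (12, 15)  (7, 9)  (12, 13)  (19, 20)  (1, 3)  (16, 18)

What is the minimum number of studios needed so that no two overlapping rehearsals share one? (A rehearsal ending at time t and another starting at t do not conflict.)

2

The answer is the maximum number of intervals overlapping at any instant.
starts: [1, 7, 10, 12, 12, 16, 17, 19]
ends:   [3, 9, 11, 13, 15, 18, 18, 20]
s1→1 e3→0 s7→1 e9→0 s10→1 e11→0 s12→1 s12→2  — peak 2.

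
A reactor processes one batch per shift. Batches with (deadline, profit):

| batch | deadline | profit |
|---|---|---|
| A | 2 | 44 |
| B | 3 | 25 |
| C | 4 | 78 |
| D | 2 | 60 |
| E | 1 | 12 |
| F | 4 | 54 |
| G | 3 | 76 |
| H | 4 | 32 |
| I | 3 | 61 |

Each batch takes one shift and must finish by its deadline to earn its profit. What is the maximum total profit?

275

By profit: C(d4,78), G(d3,76), I(d3,61), D(d2,60), F(d4,54), A(d2,44), H(d4,32), B(d3,25), E(d1,12)
C→slot 4; G→slot 3; I→slot 2; D→slot 1; F skipped; A skipped; H skipped; B skipped; E skipped.
Profit = 60 + 61 + 76 + 78 = 275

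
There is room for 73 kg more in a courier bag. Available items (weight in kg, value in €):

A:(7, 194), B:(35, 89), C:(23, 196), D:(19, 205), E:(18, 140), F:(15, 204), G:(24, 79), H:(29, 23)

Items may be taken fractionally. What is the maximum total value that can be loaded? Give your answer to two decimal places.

Ratios (sorted): A 27.71, F 13.60, D 10.79, C 8.52, E 7.78, G 3.29, B 2.54, H 0.79
take A (7 @ 194); take F (15 @ 204); take D (19 @ 205); take C (23 @ 196); take 9/18 of E → 70.00. Capacity used 73/73.
Total value = 869.00

869.00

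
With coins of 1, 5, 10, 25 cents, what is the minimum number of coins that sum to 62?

5

62 = 2×25 + 1×10 + 2×1
Total coins = 2 + 1 + 2 = 5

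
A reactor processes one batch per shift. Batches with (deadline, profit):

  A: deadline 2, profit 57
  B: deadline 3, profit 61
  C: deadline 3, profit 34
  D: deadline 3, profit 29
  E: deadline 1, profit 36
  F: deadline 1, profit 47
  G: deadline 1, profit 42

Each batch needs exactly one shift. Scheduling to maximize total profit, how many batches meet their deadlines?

Profit order: B=61 A=57 F=47 G=42 E=36 C=34 D=29
Assign: B→slot 3, A→slot 2, F→slot 1, G skipped, E skipped, C skipped, D skipped.
Slots: [1:F] [2:A] [3:B]
3 of 7 scheduled.

3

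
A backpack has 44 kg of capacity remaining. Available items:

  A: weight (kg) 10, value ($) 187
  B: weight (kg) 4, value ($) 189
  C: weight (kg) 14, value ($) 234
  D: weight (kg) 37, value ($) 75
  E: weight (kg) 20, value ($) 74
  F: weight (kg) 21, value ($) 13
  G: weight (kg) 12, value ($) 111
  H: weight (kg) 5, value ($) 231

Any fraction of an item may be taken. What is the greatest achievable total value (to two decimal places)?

942.75

Greedy by value/weight ratio, highest first.
Ratios (sorted): B 47.25, H 46.20, A 18.70, C 16.71, G 9.25, E 3.70, D 2.03, F 0.62
take B (4 @ 189); take H (5 @ 231); take A (10 @ 187); take C (14 @ 234); take 11/12 of G → 101.75. Capacity used 44/44.
Total value = 942.75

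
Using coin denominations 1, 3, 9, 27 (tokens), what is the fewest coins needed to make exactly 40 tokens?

4

Use the largest denomination that fits, subtract, and repeat.
40 − 1×27→13 − 1×9→4 − 1×3→1 − 1×1→0
Total coins = 1 + 1 + 1 + 1 = 4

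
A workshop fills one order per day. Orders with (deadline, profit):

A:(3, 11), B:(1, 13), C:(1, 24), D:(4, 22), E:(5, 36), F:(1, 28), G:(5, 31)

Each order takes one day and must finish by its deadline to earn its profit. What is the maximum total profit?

Take jobs in profit order; each goes to the latest open slot no later than its deadline.
Profit order: E=36 G=31 F=28 C=24 D=22 B=13 A=11
Assign: E→slot 5, G→slot 4, F→slot 1, C skipped, D→slot 3, B skipped, A→slot 2.
Slots: [1:F] [2:A] [3:D] [4:G] [5:E]
Profit = 28 + 11 + 22 + 31 + 36 = 128

128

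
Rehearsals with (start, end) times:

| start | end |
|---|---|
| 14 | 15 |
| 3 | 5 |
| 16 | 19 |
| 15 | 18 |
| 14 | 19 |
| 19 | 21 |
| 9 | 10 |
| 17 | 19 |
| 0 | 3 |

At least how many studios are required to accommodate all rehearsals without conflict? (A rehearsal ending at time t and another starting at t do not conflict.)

4

Count concurrent intervals with a sweep; the peak is the room count.
starts: [0, 3, 9, 14, 14, 15, 16, 17, 19]
ends:   [3, 5, 10, 15, 18, 19, 19, 19, 21]
s0→1 e3→0 s3→1 e5→0 s9→1 e10→0 s14→1 s14→2 e15→1 s15→2 s16→3 s17→4  — peak 4.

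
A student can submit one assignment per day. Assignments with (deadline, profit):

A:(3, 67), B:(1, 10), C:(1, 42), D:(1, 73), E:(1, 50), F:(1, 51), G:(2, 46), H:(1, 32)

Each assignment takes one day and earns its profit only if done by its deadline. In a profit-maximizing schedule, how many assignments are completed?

By profit: D(d1,73), A(d3,67), F(d1,51), E(d1,50), G(d2,46), C(d1,42), H(d1,32), B(d1,10)
D→slot 1; A→slot 3; F skipped; E skipped; G→slot 2; C skipped; H skipped; B skipped.
3 of 8 scheduled.

3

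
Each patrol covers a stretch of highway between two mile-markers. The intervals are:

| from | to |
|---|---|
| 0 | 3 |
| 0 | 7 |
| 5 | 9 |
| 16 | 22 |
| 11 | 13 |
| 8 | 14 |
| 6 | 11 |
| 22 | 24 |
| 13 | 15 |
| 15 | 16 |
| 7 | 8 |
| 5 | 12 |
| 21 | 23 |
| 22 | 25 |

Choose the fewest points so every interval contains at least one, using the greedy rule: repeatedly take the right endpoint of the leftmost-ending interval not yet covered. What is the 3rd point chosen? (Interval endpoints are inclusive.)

Sort by right endpoint; whenever an interval is uncovered, place a point at its right end.
By right end: [0,3]  [0,7]  [7,8]  [5,9]  [6,11]  [5,12]  [11,13]  [8,14]  [13,15]  [15,16]  [16,22]  [21,23]  [22,24]  [22,25]
[0,3] uncovered → point at 3; [7,8] uncovered → point at 8; [11,13] uncovered → point at 13; [15,16] uncovered → point at 16; [21,23] uncovered → point at 23.
Points: 3, 8, 13, 16, 23 (5 total).

13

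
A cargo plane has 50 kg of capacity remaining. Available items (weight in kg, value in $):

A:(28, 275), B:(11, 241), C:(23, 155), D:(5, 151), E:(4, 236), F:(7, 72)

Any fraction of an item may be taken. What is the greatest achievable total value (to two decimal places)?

925.89

Greedy by value/weight ratio, highest first.
Ratios (sorted): E 59.00, D 30.20, B 21.91, F 10.29, A 9.82, C 6.74
take E (4 @ 236); take D (5 @ 151); take B (11 @ 241); take F (7 @ 72); take 23/28 of A → 225.89. Capacity used 50/50.
Total value = 925.89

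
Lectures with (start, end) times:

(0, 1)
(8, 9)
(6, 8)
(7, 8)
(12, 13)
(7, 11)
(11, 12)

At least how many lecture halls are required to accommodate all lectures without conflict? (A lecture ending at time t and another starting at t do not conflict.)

3

The answer is the maximum number of intervals overlapping at any instant.
Events (time:±→running): 0:+→1 1:-→0 6:+→1 7:+→2 7:+→3 … peak 3.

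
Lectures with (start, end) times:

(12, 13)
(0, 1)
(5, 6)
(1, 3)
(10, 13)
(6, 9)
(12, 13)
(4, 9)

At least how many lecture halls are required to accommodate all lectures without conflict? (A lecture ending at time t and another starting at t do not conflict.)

3

Events (time:±→running): 0:+→1 1:-→0 1:+→1 3:-→0 4:+→1 5:+→2 6:-→1 6:+→2 9:-→1 9:-→0 10:+→1 12:+→2 12:+→3 … peak 3.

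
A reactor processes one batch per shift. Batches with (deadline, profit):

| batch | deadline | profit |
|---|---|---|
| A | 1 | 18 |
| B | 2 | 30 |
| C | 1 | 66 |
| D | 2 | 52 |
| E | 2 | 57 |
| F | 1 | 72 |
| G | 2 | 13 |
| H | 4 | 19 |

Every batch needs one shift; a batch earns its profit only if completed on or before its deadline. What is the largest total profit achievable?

Profit order: F=72 C=66 E=57 D=52 B=30 H=19 A=18 G=13
Assign: F→slot 1, C skipped, E→slot 2, D skipped, B skipped, H→slot 4, A skipped, G skipped.
Slots: [1:F] [2:E] [4:H]
Profit = 72 + 57 + 19 = 148

148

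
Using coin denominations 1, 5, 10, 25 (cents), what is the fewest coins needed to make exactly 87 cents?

6

Greedy: take as many of the largest coin as possible, then repeat with the remainder.
87 = 3×25 + 1×10 + 2×1
Total coins = 3 + 1 + 2 = 6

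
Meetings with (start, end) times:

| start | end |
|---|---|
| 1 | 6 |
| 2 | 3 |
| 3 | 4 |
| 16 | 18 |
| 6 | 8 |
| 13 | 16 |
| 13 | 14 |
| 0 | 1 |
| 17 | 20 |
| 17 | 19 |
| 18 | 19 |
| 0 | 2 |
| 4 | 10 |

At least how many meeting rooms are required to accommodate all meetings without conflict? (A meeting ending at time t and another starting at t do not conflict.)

Events (time:±→running): 0:+→1 0:+→2 1:-→1 1:+→2 2:-→1 2:+→2 3:-→1 3:+→2 4:-→1 4:+→2 6:-→1 6:+→2 8:-→1 10:-→0 13:+→1 13:+→2 14:-→1 16:-→0 16:+→1 17:+→2 17:+→3 … peak 3.

3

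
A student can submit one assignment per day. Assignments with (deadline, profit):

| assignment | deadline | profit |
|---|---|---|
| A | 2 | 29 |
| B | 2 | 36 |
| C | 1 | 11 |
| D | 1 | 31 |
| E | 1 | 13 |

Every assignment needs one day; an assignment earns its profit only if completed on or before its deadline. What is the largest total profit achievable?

Sort by profit descending; place each in the latest free slot ≤ its deadline.
By profit: B(d2,36), D(d1,31), A(d2,29), E(d1,13), C(d1,11)
B→slot 2; D→slot 1; A skipped; E skipped; C skipped.
Profit = 31 + 36 = 67

67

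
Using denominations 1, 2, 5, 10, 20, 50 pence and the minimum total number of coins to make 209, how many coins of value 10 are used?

0

Greedy: take as many of the largest coin as possible, then repeat with the remainder.
209 = 4×50 + 1×5 + 2×2
Count of 10: 0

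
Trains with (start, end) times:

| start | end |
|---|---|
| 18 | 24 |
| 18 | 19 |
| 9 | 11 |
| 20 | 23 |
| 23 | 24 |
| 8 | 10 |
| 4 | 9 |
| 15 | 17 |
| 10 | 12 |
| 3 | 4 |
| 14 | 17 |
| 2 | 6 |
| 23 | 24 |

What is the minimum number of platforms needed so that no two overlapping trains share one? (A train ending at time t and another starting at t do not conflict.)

3

Events (time:±→running): 2:+→1 3:+→2 4:-→1 4:+→2 6:-→1 8:+→2 9:-→1 9:+→2 10:-→1 10:+→2 11:-→1 12:-→0 14:+→1 15:+→2 17:-→1 17:-→0 18:+→1 18:+→2 19:-→1 20:+→2 23:-→1 23:+→2 23:+→3 … peak 3.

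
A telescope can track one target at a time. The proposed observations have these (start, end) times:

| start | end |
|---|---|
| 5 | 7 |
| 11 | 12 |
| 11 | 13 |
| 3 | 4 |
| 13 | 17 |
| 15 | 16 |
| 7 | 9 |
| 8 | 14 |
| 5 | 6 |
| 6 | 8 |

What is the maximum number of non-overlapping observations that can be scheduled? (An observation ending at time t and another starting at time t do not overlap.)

5

Greedy by earliest finish: after sorting by end time, pick each interval compatible with the last pick.
Sorted by end: (3,4)  (5,6)  (5,7)  (6,8)  (7,9)  (11,12)  (11,13)  (8,14)  (15,16)  (13,17)
take (3,4); take (5,6); take (6,8); take (11,12); skip (11,13); take (15,16).
Selected 5 observations.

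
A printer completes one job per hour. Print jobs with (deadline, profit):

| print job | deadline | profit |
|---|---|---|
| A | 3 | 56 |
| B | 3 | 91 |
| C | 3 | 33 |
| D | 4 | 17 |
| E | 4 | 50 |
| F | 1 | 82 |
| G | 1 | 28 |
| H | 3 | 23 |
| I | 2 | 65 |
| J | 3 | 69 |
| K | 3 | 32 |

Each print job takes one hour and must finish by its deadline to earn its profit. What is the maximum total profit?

By profit: B(d3,91), F(d1,82), J(d3,69), I(d2,65), A(d3,56), E(d4,50), C(d3,33), K(d3,32), G(d1,28), H(d3,23), D(d4,17)
B→slot 3; F→slot 1; J→slot 2; I skipped; A skipped; E→slot 4; C skipped; K skipped; G skipped; H skipped; D skipped.
Profit = 82 + 69 + 91 + 50 = 292

292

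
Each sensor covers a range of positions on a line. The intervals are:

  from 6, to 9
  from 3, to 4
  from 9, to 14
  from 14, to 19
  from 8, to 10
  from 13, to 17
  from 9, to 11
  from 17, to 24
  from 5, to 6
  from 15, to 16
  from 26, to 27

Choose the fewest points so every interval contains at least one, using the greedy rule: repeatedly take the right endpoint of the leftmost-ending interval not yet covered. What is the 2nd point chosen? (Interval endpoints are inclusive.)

Sort by right endpoint; whenever an interval is uncovered, place a point at its right end.
By right end: [3,4]  [5,6]  [6,9]  [8,10]  [9,11]  [9,14]  [15,16]  [13,17]  [14,19]  [17,24]  [26,27]
[3,4] uncovered → point at 4; [5,6] uncovered → point at 6; [8,10] uncovered → point at 10; [15,16] uncovered → point at 16; [17,24] uncovered → point at 24; [26,27] uncovered → point at 27.
Points: 4, 6, 10, 16, 24, 27 (6 total).

6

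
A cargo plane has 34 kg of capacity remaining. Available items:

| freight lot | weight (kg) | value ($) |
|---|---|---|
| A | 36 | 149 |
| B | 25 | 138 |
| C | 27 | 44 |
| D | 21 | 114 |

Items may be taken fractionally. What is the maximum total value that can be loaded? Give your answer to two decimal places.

186.86

Greedy by value/weight ratio, highest first.
Order: B (138/25=5.52) > D (114/21=5.43) > A (149/36=4.14) > C (44/27=1.63)
Fill: take B (25 @ 138) → take 9/21 of D → 48.86; 34/34 used.
Total value = 186.86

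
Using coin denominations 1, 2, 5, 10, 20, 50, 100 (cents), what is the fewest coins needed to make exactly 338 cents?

8

Greedy: take as many of the largest coin as possible, then repeat with the remainder.
338 − 3×100→38 − 1×20→18 − 1×10→8 − 1×5→3 − 1×2→1 − 1×1→0
Total coins = 3 + 1 + 1 + 1 + 1 + 1 = 8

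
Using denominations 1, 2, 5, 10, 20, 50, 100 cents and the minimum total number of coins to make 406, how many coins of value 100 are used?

4

406 = 4×100 + 1×5 + 1×1
Count of 100: 4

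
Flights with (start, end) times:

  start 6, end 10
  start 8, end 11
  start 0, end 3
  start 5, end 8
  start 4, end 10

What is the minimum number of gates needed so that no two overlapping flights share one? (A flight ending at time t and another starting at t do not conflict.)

3

Count concurrent intervals with a sweep; the peak is the room count.
Events (time:±→running): 0:+→1 3:-→0 4:+→1 5:+→2 6:+→3 … peak 3.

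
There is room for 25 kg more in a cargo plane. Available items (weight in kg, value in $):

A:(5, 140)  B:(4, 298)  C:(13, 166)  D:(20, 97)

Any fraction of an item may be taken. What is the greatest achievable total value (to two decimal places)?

618.55

Sort by value per unit weight and fill in that order.
Order: B (298/4=74.50) > A (140/5=28.00) > C (166/13=12.77) > D (97/20=4.85)
Fill: take B (4 @ 298) → take A (5 @ 140) → take C (13 @ 166) → take 3/20 of D → 14.55; 25/25 used.
Total value = 618.55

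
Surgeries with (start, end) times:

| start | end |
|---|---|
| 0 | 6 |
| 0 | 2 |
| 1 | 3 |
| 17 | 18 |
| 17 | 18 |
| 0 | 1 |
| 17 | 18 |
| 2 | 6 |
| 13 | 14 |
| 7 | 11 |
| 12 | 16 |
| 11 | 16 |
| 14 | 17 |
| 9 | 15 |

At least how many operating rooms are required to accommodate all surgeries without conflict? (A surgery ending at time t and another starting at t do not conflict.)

4

Events (time:±→running): 0:+→1 0:+→2 0:+→3 1:-→2 1:+→3 2:-→2 2:+→3 3:-→2 6:-→1 6:-→0 7:+→1 9:+→2 11:-→1 11:+→2 12:+→3 13:+→4 … peak 4.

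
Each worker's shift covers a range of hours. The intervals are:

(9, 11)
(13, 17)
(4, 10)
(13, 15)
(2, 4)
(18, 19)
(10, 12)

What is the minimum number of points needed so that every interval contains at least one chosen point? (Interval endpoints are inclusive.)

By right end: [2,4]  [4,10]  [9,11]  [10,12]  [13,15]  [13,17]  [18,19]
[2,4] uncovered → point at 4; [9,11] uncovered → point at 11; [13,15] uncovered → point at 15; [18,19] uncovered → point at 19.
Points: 4, 11, 15, 19 (4 total).

4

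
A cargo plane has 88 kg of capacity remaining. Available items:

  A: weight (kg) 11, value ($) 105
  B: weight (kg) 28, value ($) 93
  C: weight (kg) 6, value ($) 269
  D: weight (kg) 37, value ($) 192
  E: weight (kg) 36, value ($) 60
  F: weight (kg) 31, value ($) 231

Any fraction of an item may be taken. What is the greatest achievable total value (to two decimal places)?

Order: C (269/6=44.83) > A (105/11=9.55) > F (231/31=7.45) > D (192/37=5.19) > B (93/28=3.32) > E (60/36=1.67)
Fill: take C (6 @ 269) → take A (11 @ 105) → take F (31 @ 231) → take D (37 @ 192) → take 3/28 of B → 9.96; 88/88 used.
Total value = 806.96

806.96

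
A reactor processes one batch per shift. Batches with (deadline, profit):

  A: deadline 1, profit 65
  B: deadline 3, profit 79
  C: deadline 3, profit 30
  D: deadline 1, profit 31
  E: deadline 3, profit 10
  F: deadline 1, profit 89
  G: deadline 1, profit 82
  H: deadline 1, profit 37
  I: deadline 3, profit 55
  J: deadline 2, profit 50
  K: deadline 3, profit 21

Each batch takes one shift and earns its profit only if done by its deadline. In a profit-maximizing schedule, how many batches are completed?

Take jobs in profit order; each goes to the latest open slot no later than its deadline.
By profit: F(d1,89), G(d1,82), B(d3,79), A(d1,65), I(d3,55), J(d2,50), H(d1,37), D(d1,31), C(d3,30), K(d3,21), E(d3,10)
F→slot 1; G skipped; B→slot 3; A skipped; I→slot 2; J skipped; H skipped; D skipped; C skipped; K skipped; E skipped.
3 of 11 scheduled.

3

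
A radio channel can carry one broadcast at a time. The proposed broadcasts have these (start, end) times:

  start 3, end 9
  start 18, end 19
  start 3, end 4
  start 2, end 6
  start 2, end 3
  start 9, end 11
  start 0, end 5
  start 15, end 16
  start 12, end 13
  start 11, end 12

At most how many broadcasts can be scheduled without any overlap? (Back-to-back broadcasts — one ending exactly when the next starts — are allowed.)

7

Order by finish time; keep every interval that doesn't clash with the previous kept one.
Sorted by end: (2,3)  (3,4)  (0,5)  (2,6)  (3,9)  (9,11)  (11,12)  (12,13)  (15,16)  (18,19)
take (2,3); take (3,4); take (9,11); take (11,12); take (12,13); take (15,16); take (18,19).
Selected 7 broadcasts.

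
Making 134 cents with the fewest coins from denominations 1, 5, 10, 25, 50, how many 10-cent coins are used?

Use the largest denomination that fits, subtract, and repeat.
134 = 2×50 + 1×25 + 1×5 + 4×1
Count of 10: 0

0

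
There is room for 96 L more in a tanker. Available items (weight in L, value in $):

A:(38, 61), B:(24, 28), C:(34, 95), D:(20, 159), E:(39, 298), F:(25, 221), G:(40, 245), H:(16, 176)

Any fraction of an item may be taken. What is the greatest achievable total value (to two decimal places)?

823.44

Sort by value per unit weight and fill in that order.
Order: H (176/16=11.00) > F (221/25=8.84) > D (159/20=7.95) > E (298/39=7.64) > G (245/40=6.12) > C (95/34=2.79) > A (61/38=1.61) > B (28/24=1.17)
Fill: take H (16 @ 176) → take F (25 @ 221) → take D (20 @ 159) → take 35/39 of E → 267.44; 96/96 used.
Total value = 823.44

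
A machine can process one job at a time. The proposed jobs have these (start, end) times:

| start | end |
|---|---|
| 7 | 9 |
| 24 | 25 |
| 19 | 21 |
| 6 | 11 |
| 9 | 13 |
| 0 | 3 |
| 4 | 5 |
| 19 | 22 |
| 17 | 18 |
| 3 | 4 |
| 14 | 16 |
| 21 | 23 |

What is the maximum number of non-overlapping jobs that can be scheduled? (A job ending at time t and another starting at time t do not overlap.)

Sorted by end: (0,3)  (3,4)  (4,5)  (7,9)  (6,11)  (9,13)  (14,16)  (17,18)  (19,21)  (19,22)  (21,23)  (24,25)
take (0,3); take (3,4); take (4,5); take (7,9); skip (6,11); take (9,13); take (14,16); take (17,18); take (19,21); skip (19,22); take (21,23); take (24,25).
Selected 10 jobs.

10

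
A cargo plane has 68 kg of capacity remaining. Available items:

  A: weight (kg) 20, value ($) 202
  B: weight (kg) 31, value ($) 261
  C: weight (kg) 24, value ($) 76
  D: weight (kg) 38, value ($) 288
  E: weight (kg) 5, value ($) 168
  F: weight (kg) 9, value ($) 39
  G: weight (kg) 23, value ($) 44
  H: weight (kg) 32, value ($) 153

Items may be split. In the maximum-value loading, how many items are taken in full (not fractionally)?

Greedy by value/weight ratio, highest first.
Order: E (168/5=33.60) > A (202/20=10.10) > B (261/31=8.42) > D (288/38=7.58) > H (153/32=4.78) > F (39/9=4.33) > C (76/24=3.17) > G (44/23=1.91)
Fill: take E (5 @ 168) → take A (20 @ 202) → take B (31 @ 261) → take 12/38 of D → 90.95; 68/68 used.
3 item(s) taken whole; one partial (take 12/38 of D).

3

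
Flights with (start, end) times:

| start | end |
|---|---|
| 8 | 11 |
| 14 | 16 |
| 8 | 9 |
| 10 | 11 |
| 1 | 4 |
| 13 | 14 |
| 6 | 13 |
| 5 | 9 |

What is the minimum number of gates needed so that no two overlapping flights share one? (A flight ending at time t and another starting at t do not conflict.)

4

Events (time:±→running): 1:+→1 4:-→0 5:+→1 6:+→2 8:+→3 8:+→4 … peak 4.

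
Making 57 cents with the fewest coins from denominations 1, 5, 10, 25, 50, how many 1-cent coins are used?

2

57 = 1×50 + 1×5 + 2×1
Count of 1: 2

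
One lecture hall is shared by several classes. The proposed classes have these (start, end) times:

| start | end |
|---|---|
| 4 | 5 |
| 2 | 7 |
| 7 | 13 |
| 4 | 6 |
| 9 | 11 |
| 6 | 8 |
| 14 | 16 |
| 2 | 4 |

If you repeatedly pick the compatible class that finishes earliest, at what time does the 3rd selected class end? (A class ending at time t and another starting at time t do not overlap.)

8

Sort by end time and greedily take each interval whose start is ≥ the last chosen end.
Sorted by end: (2,4)  (4,5)  (4,6)  (2,7)  (6,8)  (9,11)  (7,13)  (14,16)
take (2,4); take (4,5); skip (4,6); skip (2,7); take (6,8); take (9,11); take (14,16).
Selected: (2,4) (4,5) (6,8) (9,11) (14,16)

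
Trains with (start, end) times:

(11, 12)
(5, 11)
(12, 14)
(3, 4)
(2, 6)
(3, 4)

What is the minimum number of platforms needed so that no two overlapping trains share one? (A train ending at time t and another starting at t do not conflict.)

The answer is the maximum number of intervals overlapping at any instant.
starts: [2, 3, 3, 5, 11, 12]
ends:   [4, 4, 6, 11, 12, 14]
s2→1 s3→2 s3→3  — peak 3.

3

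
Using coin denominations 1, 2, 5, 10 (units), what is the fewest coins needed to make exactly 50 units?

Use the largest denomination that fits, subtract, and repeat.
50 = 5×10
Total coins = 5 = 5

5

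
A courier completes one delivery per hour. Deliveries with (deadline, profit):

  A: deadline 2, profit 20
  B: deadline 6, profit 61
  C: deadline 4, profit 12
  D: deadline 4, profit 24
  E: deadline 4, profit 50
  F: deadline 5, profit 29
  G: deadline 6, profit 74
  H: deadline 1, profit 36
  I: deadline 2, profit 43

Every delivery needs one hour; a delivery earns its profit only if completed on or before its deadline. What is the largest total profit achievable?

293

By profit: G(d6,74), B(d6,61), E(d4,50), I(d2,43), H(d1,36), F(d5,29), D(d4,24), A(d2,20), C(d4,12)
G→slot 6; B→slot 5; E→slot 4; I→slot 2; H→slot 1; F→slot 3; D skipped; A skipped; C skipped.
Profit = 36 + 43 + 29 + 50 + 61 + 74 = 293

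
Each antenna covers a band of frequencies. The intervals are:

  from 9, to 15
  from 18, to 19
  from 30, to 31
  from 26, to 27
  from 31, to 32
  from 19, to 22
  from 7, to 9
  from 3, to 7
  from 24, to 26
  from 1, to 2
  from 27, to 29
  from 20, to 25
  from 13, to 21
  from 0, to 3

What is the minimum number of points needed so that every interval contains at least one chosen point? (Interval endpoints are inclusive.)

Process intervals by earliest right end; each time one isn't hit yet, stab at its right endpoint.
By right end: [1,2]  [0,3]  [3,7]  [7,9]  [9,15]  [18,19]  [13,21]  [19,22]  [20,25]  [24,26]  [26,27]  [27,29]  [30,31]  [31,32]
[1,2] uncovered → point at 2; [3,7] uncovered → point at 7; [9,15] uncovered → point at 15; [18,19] uncovered → point at 19; [20,25] uncovered → point at 25; [26,27] uncovered → point at 27; [30,31] uncovered → point at 31.
Points: 2, 7, 15, 19, 25, 27, 31 (7 total).

7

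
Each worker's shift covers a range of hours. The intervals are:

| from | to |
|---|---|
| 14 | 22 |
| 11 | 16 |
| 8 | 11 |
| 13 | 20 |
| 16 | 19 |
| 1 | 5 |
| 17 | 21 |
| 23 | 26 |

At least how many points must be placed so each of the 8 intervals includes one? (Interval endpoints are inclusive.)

Sort by right endpoint; whenever an interval is uncovered, place a point at its right end.
Sorted: [1,5] [8,11] [11,16] [16,19] [13,20] [17,21] [14,22] [23,26]
{[1,5]} hit by 5; {[8,11],[11,16]} hit by 11; {[16,19],[13,20],[17,21],[14,22]} hit by 19; {[23,26]} hit by 26.
Points: 5, 11, 19, 26 (4 total).

4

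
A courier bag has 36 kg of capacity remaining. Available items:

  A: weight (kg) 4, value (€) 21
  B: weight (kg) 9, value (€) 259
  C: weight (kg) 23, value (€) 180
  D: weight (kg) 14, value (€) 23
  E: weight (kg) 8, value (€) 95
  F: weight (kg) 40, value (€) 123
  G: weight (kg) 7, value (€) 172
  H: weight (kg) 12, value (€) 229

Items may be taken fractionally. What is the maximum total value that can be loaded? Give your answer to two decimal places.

755.00

Ratios (sorted): B 28.78, G 24.57, H 19.08, E 11.88, C 7.83, A 5.25, F 3.08, D 1.64
take B (9 @ 259); take G (7 @ 172); take H (12 @ 229); take E (8 @ 95). Capacity used 36/36.
Total value = 755.00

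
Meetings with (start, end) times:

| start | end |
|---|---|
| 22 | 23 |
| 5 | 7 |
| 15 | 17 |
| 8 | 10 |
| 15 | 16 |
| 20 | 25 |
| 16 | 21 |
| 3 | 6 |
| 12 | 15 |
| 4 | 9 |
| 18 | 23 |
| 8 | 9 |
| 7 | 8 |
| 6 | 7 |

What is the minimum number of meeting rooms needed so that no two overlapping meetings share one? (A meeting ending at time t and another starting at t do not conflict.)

3

starts: [3, 4, 5, 6, 7, 8, 8, 12, 15, 15, 16, 18, 20, 22]
ends:   [6, 7, 7, 8, 9, 9, 10, 15, 16, 17, 21, 23, 23, 25]
s3→1 s4→2 s5→3  — peak 3.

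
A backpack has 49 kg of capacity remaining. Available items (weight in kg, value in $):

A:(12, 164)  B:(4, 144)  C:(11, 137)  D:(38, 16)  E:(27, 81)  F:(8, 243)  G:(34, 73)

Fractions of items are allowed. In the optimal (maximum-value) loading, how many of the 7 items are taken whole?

Ratios (sorted): B 36.00, F 30.38, A 13.67, C 12.45, E 3.00, G 2.15, D 0.42
take B (4 @ 144); take F (8 @ 243); take A (12 @ 164); take C (11 @ 137); take 14/27 of E → 42.00. Capacity used 49/49.
4 item(s) taken whole; one partial (take 14/27 of E).

4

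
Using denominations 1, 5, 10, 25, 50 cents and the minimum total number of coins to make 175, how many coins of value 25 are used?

1

175 = 3×50 + 1×25
Count of 25: 1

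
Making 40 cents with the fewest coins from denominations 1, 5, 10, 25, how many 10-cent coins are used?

1

40 = 1×25 + 1×10 + 1×5
Count of 10: 1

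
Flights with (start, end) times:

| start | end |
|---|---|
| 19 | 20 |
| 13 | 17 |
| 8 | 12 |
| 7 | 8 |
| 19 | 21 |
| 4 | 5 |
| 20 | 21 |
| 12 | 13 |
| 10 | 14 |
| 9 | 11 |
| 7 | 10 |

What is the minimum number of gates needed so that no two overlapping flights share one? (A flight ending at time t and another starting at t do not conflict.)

3

Count concurrent intervals with a sweep; the peak is the room count.
Events (time:±→running): 4:+→1 5:-→0 7:+→1 7:+→2 8:-→1 8:+→2 9:+→3 … peak 3.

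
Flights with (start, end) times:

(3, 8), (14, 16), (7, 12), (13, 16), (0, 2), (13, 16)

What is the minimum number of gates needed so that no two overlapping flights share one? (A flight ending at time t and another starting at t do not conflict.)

3

The answer is the maximum number of intervals overlapping at any instant.
Events (time:±→running): 0:+→1 2:-→0 3:+→1 7:+→2 8:-→1 12:-→0 13:+→1 13:+→2 14:+→3 … peak 3.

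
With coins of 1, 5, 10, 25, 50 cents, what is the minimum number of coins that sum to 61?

3

Use the largest denomination that fits, subtract, and repeat.
61 − 1×50→11 − 1×10→1 − 1×1→0
Total coins = 1 + 1 + 1 = 3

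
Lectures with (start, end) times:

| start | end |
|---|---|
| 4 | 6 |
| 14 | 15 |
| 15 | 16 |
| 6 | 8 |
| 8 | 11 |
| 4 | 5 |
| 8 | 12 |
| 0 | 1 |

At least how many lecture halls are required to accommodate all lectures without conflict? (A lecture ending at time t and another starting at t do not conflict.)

2

Count concurrent intervals with a sweep; the peak is the room count.
Events (time:±→running): 0:+→1 1:-→0 4:+→1 4:+→2 … peak 2.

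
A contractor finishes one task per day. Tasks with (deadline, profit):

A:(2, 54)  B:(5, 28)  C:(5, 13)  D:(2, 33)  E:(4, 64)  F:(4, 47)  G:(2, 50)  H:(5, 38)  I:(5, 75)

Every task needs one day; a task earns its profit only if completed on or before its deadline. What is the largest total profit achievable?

Take jobs in profit order; each goes to the latest open slot no later than its deadline.
By profit: I(d5,75), E(d4,64), A(d2,54), G(d2,50), F(d4,47), H(d5,38), D(d2,33), B(d5,28), C(d5,13)
I→slot 5; E→slot 4; A→slot 2; G→slot 1; F→slot 3; H skipped; D skipped; B skipped; C skipped.
Profit = 50 + 54 + 47 + 64 + 75 = 290

290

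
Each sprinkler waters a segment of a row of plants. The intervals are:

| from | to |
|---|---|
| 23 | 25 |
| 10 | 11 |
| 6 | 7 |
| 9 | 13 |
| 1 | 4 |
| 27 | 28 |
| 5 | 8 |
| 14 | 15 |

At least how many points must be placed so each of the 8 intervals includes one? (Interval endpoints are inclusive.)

Process intervals by earliest right end; each time one isn't hit yet, stab at its right endpoint.
By right end: [1,4]  [6,7]  [5,8]  [10,11]  [9,13]  [14,15]  [23,25]  [27,28]
[1,4] uncovered → point at 4; [6,7] uncovered → point at 7; [10,11] uncovered → point at 11; [14,15] uncovered → point at 15; [23,25] uncovered → point at 25; [27,28] uncovered → point at 28.
Points: 4, 7, 11, 15, 25, 28 (6 total).

6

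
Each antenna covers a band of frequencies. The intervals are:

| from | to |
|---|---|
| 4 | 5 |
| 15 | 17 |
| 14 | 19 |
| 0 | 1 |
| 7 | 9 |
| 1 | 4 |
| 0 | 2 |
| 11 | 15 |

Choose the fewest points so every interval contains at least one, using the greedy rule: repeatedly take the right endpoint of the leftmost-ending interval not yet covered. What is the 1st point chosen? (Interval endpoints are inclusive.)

Sorted: [0,1] [0,2] [1,4] [4,5] [7,9] [11,15] [15,17] [14,19]
{[0,1],[0,2],[1,4]} hit by 1; {[4,5]} hit by 5; {[7,9]} hit by 9; {[11,15],[15,17],[14,19]} hit by 15.
Points: 1, 5, 9, 15 (4 total).

1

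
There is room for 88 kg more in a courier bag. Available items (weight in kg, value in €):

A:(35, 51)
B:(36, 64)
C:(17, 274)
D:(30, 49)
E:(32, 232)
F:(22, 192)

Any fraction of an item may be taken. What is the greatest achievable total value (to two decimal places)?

728.22

Ratios (sorted): C 16.12, F 8.73, E 7.25, B 1.78, D 1.63, A 1.46
take C (17 @ 274); take F (22 @ 192); take E (32 @ 232); take 17/36 of B → 30.22. Capacity used 88/88.
Total value = 728.22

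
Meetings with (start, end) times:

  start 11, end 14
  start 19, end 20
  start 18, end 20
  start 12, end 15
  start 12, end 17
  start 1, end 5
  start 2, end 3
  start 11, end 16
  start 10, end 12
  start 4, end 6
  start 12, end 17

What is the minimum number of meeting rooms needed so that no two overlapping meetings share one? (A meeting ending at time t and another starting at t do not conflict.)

5

The answer is the maximum number of intervals overlapping at any instant.
Events (time:±→running): 1:+→1 2:+→2 3:-→1 4:+→2 5:-→1 6:-→0 10:+→1 11:+→2 11:+→3 12:-→2 12:+→3 12:+→4 12:+→5 … peak 5.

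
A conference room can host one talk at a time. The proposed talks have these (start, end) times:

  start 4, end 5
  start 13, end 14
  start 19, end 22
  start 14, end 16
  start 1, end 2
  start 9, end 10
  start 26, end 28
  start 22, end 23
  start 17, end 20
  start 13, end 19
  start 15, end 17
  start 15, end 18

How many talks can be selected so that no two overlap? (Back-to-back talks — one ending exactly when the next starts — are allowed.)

8

Sorted by end: (1,2)  (4,5)  (9,10)  (13,14)  (14,16)  (15,17)  (15,18)  (13,19)  (17,20)  (19,22)  (22,23)  (26,28)
take (1,2); take (4,5); take (9,10); take (13,14); take (14,16); take (17,20); take (22,23); take (26,28).
Selected 8 talks.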